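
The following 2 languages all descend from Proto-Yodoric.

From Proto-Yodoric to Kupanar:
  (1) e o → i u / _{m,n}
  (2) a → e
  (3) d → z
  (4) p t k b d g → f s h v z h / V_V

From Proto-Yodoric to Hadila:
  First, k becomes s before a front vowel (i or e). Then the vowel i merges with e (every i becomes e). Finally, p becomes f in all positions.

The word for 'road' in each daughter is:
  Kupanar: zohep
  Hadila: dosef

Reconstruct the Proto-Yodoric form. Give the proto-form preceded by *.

Position 1: Kupanar has z, Hadila has d. Hadila preserves d here (none of its changes turn any other segment into d), so the proto-segment is *d.
Position 5: Kupanar has p, Hadila has f. Kupanar preserves p here (none of its changes turn any other segment into p), so the proto-segment is *p.
Verify the candidate proto-form against each daughter:
Kupanar: start from *dokep.
  rule 1: no change — dokep
  rule 2: no change — dokep
  rule 3 (unconditioned shift): dokep → zokep
  rule 4 (intervocalic lenition): zokep → zohep
  ⇒ Kupanar zohep
Hadila: *dokep
  dokep → dosep   [palatalisation]
  dosep (rule 2 does not apply)
  dosep → dosef   [unconditioned shift]
  giving Hadila dosef.
No other proto-form is consistent with every reflex, so the reconstruction is *dokep.

*dokep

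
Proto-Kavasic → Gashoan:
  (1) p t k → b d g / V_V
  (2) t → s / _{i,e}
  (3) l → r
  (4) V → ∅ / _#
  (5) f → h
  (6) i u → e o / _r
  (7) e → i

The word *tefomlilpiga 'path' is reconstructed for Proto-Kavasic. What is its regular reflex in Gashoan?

sihomrirpig

Gashoan: *tefomlilpiga > sefomlilpiga > sefomrirpiga > sefomrirpig > sehomrirpig > sehomrerpig > sihomrirpig  (by palatalisation, unconditioned shift, apocope, unconditioned shift, pre-rhotic lowering, vowel merger)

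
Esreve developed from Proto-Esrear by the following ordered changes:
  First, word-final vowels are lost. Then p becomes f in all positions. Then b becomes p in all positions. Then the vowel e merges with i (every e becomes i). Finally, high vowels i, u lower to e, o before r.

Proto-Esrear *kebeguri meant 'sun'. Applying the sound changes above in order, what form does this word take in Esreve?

Esreve: *kebeguri
  kebeguri → kebegur   [apocope]
  kebegur (rule 2 does not apply)
  kebegur → kepegur   [unconditioned shift]
  kepegur → kipigur   [vowel merger]
  kipigur → kipigor   [pre-rhotic lowering]
  giving Esreve kipigor.

kipigor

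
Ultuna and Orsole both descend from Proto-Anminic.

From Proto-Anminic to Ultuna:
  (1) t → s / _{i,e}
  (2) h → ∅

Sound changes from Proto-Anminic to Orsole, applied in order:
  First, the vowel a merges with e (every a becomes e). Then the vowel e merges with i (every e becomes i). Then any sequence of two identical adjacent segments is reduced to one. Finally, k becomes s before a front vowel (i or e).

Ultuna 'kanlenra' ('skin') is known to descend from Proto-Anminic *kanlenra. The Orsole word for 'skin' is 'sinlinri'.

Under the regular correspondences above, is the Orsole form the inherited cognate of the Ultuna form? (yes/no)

Derive the expected Orsole reflex of *kanlenra:
Orsole: *kanlenra > kenlenre > kinlinri > sinlinri  (by vowel merger, vowel merger, palatalisation)
Orsole 'sinlinri' matches the regular reflex exactly, so the pair is cognate.

yes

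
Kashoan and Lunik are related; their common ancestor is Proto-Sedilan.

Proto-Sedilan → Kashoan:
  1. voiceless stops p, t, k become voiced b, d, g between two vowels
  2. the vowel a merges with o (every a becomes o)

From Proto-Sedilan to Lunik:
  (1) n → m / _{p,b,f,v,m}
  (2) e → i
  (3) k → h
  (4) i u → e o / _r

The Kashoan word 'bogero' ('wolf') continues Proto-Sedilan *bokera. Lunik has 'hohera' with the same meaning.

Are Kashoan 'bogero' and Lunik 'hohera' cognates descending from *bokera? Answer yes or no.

Derive the expected Lunik reflex of *bokera:
Lunik: *bokera > bokira > bohira > bohera  (by vowel merger, unconditioned shift, pre-rhotic lowering)
The regular Lunik reflex would be 'bohera', but the attested form is 'hohera'. The correspondence is irregular, so they are not cognates (the Lunik form has a different source).

no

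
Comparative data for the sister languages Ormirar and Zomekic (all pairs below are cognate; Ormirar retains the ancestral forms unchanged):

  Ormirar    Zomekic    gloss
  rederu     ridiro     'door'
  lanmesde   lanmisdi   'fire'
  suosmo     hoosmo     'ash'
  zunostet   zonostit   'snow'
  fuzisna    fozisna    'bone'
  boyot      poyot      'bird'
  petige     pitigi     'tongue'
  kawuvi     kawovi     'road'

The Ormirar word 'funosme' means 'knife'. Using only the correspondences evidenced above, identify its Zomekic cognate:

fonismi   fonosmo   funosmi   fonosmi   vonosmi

fonosmi

zunostet ~ zonostit — Ormirar u corresponds to Zomekic o after a consonant, before a nasal.
lanmesde ~ lanmisdi, petige ~ pitigi — Ormirar e corresponds to Zomekic i word-finally.
Applying these to Ormirar 'funosme':
  funosme → fonosme   (u→o after a consonant, before a nasal)
  fonosme → fonosmi   (e→i word-finally)
So the Zomekic cognate is 'fonosmi'.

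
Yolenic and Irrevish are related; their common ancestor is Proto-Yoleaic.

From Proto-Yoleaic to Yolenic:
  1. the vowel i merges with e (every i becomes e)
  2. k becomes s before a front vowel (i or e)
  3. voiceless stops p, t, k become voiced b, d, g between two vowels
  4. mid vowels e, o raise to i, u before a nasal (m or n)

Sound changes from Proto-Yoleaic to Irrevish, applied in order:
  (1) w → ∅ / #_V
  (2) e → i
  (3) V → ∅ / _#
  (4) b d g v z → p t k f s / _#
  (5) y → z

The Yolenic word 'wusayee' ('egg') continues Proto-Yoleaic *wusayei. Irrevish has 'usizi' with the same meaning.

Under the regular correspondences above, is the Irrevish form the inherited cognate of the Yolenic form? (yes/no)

no

Derive the expected Irrevish reflex of *wusayei:
Irrevish: start from *wusayei.
  rule 1 (glide loss): wusayei → usayei
  rule 2 (vowel merger): usayei → usayii
  rule 3 (apocope): usayii → usayi
  rule 4: no change — usayi
  rule 5 (unconditioned shift): usayi → usazi
  ⇒ Irrevish usazi
The regular Irrevish reflex would be 'usazi', but the attested form is 'usizi'. The correspondence is irregular, so they are not cognates (the Irrevish form has a different source).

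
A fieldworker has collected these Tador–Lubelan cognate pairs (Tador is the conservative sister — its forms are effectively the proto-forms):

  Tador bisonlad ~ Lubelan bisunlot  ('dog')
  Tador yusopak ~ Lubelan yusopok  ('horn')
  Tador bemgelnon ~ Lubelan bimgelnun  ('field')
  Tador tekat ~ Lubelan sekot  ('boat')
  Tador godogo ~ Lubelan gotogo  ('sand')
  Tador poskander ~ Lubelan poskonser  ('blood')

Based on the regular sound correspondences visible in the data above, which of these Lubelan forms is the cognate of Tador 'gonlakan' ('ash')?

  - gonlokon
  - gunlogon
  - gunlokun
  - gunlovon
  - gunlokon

gunlokon

bisonlad ~ bisunlot, bemgelnon ~ bimgelnun — Tador o corresponds to Lubelan u after a consonant, before a nasal.
bisonlad ~ bisunlot, yusopak ~ yusopok — Tador a corresponds to Lubelan o after a consonant, before a consonant other than r, m, n, p, b, f, v.
poskander ~ poskonser — Tador a corresponds to Lubelan o after a consonant, before a nasal.
Applying these to Tador 'gonlakan':
  gonlakan → gunlakan   (o→u after a consonant, before a nasal)
  gunlakan → gunlokan   (a→o after a consonant, before a consonant other than r, m, n, p, b, f, v)
  gunlokan → gunlokon   (a→o after a consonant, before a nasal)
So the Lubelan cognate is 'gunlokon'.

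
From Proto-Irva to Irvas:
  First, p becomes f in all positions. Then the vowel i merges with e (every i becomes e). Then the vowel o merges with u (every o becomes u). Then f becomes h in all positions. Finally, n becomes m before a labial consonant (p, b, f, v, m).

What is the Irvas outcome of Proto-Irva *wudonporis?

wudunhures

Irvas: *wudonporis
  wudonporis → wudonforis   [unconditioned shift]
  wudonforis → wudonfores   [vowel merger]
  wudonfores → wudunfures   [vowel merger]
  wudunfures → wudunhures   [unconditioned shift]
  wudunhures (rule 5 does not apply)
  giving Irvas wudunhures.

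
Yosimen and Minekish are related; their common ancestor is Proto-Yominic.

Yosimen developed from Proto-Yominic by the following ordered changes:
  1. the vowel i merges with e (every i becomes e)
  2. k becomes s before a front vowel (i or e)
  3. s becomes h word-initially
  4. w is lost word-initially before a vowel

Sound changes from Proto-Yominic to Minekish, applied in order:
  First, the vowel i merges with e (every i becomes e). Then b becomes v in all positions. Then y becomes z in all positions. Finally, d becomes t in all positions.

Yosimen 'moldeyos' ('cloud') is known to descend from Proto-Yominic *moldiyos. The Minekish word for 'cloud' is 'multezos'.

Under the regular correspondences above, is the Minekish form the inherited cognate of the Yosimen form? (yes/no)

Derive the expected Minekish reflex of *moldiyos:
Minekish: *moldiyos > moldeyos > moldezos > moltezos  (by vowel merger, unconditioned shift, unconditioned shift)
The regular Minekish reflex would be 'moltezos', but the attested form is 'multezos'. The correspondence is irregular, so they are not cognates (the Minekish form has a different source).

no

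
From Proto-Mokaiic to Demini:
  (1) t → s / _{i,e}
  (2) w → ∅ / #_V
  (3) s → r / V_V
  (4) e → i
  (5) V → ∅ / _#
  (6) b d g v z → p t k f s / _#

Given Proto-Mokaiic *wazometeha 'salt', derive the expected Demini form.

azomirih

Demini: start from *wazometeha.
  rule 1 (palatalisation): wazometeha → wazomeseha
  rule 2 (glide loss): wazomeseha → azomeseha
  rule 3 (rhotacism): azomeseha → azomereha
  rule 4 (vowel merger): azomereha → azomiriha
  rule 5 (apocope): azomiriha → azomirih
  rule 6: no change — azomirih
  ⇒ Demini azomirih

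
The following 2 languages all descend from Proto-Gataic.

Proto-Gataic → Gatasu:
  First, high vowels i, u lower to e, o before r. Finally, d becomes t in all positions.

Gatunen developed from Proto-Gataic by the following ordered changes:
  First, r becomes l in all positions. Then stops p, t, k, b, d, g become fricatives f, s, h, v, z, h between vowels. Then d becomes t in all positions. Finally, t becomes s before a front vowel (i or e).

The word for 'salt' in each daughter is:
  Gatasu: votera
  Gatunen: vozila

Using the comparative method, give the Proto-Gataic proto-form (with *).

Position 5: Gatasu has r, Gatunen has l. Gatasu preserves r here (none of its changes turn any other segment into r), so the proto-segment is *r.
Position 4: Gatasu has e, Gatunen has i. Gatunen preserves i here (none of its changes turn any other segment into i), so the proto-segment is *i.
Position 3: Gatasu has t, Gatunen has z. Taking the neighbouring segments as reconstructed: Gatasu t could go back to *t or *d; Gatunen z could go back to *d or *z — the one source consistent with every daughter is *d.
Verify the candidate proto-form against each daughter:
Gatasu: start from *vodira.
  rule 1 (pre-rhotic lowering): vodira → vodera
  rule 2 (unconditioned shift): vodera → votera
  ⇒ Gatasu votera
Gatunen: *vodira > vodila > vozila  (by unconditioned shift, intervocalic lenition)
Only *vodira yields all of Gatasu votera, Gatunen vozila.

*vodira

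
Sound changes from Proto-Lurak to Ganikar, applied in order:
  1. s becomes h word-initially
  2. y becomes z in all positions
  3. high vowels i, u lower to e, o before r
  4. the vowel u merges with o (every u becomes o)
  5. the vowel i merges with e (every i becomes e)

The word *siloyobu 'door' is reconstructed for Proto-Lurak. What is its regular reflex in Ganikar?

helozobo

Ganikar: start from *siloyobu.
  rule 1 (debuccalisation): siloyobu → hiloyobu
  rule 2 (unconditioned shift): hiloyobu → hilozobu
  rule 3: no change — hilozobu
  rule 4 (vowel merger): hilozobu → hilozobo
  rule 5 (vowel merger): hilozobo → helozobo
  ⇒ Ganikar helozobo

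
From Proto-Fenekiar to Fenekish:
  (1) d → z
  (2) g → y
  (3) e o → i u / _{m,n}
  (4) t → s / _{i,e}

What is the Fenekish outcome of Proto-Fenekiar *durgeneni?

zuryinini

Fenekish: *durgeneni
  durgeneni → zurgeneni   [unconditioned shift]
  zurgeneni → zuryeneni   [unconditioned shift]
  zuryeneni → zuryinini   [pre-nasal raising]
  zuryinini (rule 4 does not apply)
  giving Fenekish zuryinini.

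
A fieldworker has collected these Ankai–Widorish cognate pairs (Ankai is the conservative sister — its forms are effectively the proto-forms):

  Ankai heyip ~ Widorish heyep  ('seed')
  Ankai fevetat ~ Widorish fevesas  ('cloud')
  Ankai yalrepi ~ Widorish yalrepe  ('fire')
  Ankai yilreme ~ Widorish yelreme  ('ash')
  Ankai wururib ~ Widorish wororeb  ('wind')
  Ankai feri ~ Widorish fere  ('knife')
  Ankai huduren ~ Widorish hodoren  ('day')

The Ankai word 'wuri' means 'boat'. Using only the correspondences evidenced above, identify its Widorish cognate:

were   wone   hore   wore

wururib ~ wororeb, huduren ~ hodoren — Ankai u corresponds to Widorish o after a consonant, before r.
yalrepi ~ yalrepe, feri ~ fere — Ankai i corresponds to Widorish e word-finally.
Applying these to Ankai 'wuri':
  wuri → wori   (u→o after a consonant, before r)
  wori → wore   (i→e word-finally)
So the Widorish cognate is 'wore'.

wore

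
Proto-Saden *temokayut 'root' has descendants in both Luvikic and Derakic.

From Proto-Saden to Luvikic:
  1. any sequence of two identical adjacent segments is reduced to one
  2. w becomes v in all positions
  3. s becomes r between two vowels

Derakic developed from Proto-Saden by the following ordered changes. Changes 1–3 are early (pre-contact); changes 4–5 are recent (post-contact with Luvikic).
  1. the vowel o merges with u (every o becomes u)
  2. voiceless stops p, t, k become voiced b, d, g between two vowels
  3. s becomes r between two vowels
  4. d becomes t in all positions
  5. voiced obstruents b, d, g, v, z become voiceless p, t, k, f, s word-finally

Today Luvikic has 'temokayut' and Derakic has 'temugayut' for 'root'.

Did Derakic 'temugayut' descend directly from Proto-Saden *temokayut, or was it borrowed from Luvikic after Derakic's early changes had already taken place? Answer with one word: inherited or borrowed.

If inherited, *temokayut would pass through all of Derakic's changes:
Derakic: start from *temokayut.
  rule 1 (vowel merger): temokayut → temukayut
  rule 2 (intervocalic voicing): temukayut → temugayut
  rule 3: no change — temugayut
  rule 4: no change — temugayut
  rule 5: no change — temugayut
  ⇒ Derakic temugayut
If borrowed from Luvikic 'temokayut' after the early changes, it would undergo only the recent ones:
  rule 4 (unconditioned shift): no change (temokayut)
  rule 5 (final devoicing): no change (temokayut)
  ⇒ as a loan: temokayut
Derakic 'temugayut' matches the inherited outcome exactly, so it is an inherited cognate, not a loan.

inherited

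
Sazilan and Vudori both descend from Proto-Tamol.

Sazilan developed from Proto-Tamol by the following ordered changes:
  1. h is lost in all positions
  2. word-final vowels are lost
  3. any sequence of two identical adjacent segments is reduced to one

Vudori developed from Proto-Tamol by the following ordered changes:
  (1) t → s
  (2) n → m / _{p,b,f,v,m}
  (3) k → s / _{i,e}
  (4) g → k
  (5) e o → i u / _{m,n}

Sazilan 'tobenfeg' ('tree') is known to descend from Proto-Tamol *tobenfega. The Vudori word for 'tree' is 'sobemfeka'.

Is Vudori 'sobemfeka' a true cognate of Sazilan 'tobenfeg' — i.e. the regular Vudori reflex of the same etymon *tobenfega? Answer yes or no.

Derive the expected Vudori reflex of *tobenfega:
Vudori: *tobenfega > sobenfega > sobemfega > sobemfeka > sobimfeka  (by unconditioned shift, nasal place assimilation, unconditioned shift, pre-nasal raising)
The regular Vudori reflex would be 'sobimfeka', but the attested form is 'sobemfeka'. The correspondence is irregular, so they are not cognates (the Vudori form has a different source).

no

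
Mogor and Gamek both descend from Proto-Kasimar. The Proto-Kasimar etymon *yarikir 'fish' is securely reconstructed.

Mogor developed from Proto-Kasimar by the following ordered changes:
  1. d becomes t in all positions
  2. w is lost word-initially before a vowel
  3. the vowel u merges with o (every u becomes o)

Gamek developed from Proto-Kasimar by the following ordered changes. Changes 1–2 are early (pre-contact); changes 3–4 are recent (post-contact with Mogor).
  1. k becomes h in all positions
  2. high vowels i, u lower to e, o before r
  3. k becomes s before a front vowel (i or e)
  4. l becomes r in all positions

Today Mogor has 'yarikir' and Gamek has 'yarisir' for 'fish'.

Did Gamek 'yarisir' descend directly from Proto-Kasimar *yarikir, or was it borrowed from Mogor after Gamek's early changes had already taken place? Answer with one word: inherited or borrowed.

If inherited, *yarikir would pass through all of Gamek's changes:
Gamek: *yarikir > yarihir > yariher  (by unconditioned shift, pre-rhotic lowering)
If borrowed from Mogor 'yarikir' after the early changes, it would undergo only the recent ones:
  rule 3 (palatalisation): yarikir → yarisir
  rule 4 (unconditioned shift): no change (yarisir)
  ⇒ as a loan: yarisir
Gamek 'yarisir' matches the loan outcome 'yarisir', not the inherited 'yariher' — it skipped the early Gamek changes, so it was borrowed from Mogor.

borrowed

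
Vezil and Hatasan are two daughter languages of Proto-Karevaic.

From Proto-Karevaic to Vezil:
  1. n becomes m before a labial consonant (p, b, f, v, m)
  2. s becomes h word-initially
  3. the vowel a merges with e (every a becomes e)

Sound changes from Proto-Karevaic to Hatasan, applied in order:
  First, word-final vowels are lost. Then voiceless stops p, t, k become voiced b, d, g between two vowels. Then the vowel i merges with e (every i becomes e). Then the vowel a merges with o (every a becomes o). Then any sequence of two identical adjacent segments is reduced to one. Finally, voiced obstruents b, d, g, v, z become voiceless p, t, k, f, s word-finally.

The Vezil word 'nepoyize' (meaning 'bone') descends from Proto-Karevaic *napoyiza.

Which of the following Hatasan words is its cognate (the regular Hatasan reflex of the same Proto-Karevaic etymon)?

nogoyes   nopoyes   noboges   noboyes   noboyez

noboyes

Hatasan: *napoyiza > napoyiz > naboyiz > naboyez > noboyez > noboyes  (by apocope, intervocalic voicing, vowel merger, vowel merger, final devoicing)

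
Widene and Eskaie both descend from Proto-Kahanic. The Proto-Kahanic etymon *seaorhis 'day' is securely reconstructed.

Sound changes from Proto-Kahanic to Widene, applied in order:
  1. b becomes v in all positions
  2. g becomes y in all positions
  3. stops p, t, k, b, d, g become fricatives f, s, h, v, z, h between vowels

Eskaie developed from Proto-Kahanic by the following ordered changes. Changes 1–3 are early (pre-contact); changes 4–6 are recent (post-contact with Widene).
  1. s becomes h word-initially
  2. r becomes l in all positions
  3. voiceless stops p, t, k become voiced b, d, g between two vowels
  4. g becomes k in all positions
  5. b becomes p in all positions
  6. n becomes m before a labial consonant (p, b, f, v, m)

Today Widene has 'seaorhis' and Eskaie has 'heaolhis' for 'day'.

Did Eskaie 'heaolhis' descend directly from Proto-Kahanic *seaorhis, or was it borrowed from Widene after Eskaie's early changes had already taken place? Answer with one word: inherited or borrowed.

inherited

If inherited, *seaorhis would pass through all of Eskaie's changes:
Eskaie: *seaorhis > heaorhis > heaolhis  (by debuccalisation, unconditioned shift)
If borrowed from Widene 'seaorhis' after the early changes, it would undergo only the recent ones:
  rule 4 (unconditioned shift): no change (seaorhis)
  rule 5 (unconditioned shift): no change (seaorhis)
  rule 6 (nasal place assimilation): no change (seaorhis)
  ⇒ as a loan: seaorhis
Eskaie 'heaolhis' matches the inherited outcome exactly, so it is an inherited cognate, not a loan.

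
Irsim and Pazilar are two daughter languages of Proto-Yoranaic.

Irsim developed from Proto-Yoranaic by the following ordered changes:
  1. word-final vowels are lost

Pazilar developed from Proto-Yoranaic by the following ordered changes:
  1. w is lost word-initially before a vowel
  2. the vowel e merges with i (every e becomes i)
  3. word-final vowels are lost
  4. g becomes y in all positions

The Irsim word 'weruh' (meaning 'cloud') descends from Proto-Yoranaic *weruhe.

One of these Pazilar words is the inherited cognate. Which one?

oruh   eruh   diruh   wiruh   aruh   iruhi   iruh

iruh

Pazilar: *weruhe
  weruhe → eruhe   [glide loss]
  eruhe → iruhi   [vowel merger]
  iruhi → iruh   [apocope]
  iruh (rule 4 does not apply)
  giving Pazilar iruh.
Only 'iruh' matches the regular Pazilar development of *weruhe.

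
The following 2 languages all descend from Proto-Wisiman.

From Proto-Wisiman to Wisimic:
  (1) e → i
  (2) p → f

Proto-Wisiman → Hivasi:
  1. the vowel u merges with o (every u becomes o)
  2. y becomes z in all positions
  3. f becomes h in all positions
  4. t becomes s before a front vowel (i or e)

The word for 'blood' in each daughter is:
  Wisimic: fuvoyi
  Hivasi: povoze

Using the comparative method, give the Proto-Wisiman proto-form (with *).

Position 5: Wisimic has y, Hivasi has z. Wisimic preserves y here (none of its changes turn any other segment into y), so the proto-segment is *y.
Position 6: Wisimic has i, Hivasi has e. Hivasi preserves e here (none of its changes turn any other segment into e), so the proto-segment is *e.
This points to *puvoye. Verify forward in each daughter:
Wisimic: *puvoye
  puvoye → puvoyi   [vowel merger]
  puvoyi → fuvoyi   [unconditioned shift]
  giving Wisimic fuvoyi.
Hivasi: *puvoye > povoye > povoze  (by vowel merger, unconditioned shift)
Only *puvoye yields all of Wisimic fuvoyi, Hivasi povoze.

*puvoye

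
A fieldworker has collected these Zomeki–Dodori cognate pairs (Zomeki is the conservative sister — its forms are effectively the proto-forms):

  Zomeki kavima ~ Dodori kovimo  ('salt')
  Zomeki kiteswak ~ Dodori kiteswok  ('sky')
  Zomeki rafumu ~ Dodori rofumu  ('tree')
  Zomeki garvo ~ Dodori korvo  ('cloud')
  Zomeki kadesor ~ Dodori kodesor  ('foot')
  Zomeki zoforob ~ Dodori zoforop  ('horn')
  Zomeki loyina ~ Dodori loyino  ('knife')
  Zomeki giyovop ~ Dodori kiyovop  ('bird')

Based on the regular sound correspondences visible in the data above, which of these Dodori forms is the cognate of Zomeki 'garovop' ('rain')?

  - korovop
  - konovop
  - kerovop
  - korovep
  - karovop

korovop

garvo ~ korvo — Zomeki g corresponds to Dodori k word-initially before a back vowel.
garvo ~ korvo — Zomeki a corresponds to Dodori o after a consonant, before r.
Applying these to Zomeki 'garovop':
  garovop → karovop   (g→k word-initially before a back vowel)
  karovop → korovop   (a→o after a consonant, before r)
So the Dodori cognate is 'korovop'.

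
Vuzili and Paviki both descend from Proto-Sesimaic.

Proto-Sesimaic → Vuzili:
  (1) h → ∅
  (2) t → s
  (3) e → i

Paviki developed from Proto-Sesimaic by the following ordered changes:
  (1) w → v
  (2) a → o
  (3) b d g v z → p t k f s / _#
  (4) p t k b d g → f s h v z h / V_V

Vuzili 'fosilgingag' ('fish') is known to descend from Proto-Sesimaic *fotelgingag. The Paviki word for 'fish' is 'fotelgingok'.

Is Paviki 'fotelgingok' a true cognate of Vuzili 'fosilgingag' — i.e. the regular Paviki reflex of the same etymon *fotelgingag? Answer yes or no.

Derive the expected Paviki reflex of *fotelgingag:
Paviki: *fotelgingag > fotelgingog > fotelgingok > foselgingok  (by vowel merger, final devoicing, intervocalic lenition)
The regular Paviki reflex would be 'foselgingok', but the attested form is 'fotelgingok'. The correspondence is irregular, so they are not cognates (the Paviki form has a different source).

no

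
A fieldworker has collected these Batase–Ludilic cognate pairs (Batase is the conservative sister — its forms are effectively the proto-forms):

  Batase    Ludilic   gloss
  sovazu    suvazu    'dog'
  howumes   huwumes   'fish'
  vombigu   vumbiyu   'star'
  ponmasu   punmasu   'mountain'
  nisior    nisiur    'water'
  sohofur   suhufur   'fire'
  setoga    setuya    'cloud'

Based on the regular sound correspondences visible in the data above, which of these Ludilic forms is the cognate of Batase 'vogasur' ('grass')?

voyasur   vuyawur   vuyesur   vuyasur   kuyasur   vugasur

vuyasur

howumes ~ huwumes, sohofur ~ suhufur — Batase o corresponds to Ludilic u after a consonant, before a consonant other than r, m, n, p, b, f, v.
setoga ~ setuya — Batase g corresponds to Ludilic y between vowels (before a back vowel).
Applying these to Batase 'vogasur':
  vogasur → vugasur   (o→u after a consonant, before a consonant other than r, m, n, p, b, f, v)
  vugasur → vuyasur   (g→y between vowels (before a back vowel))
So the Ludilic cognate is 'vuyasur'.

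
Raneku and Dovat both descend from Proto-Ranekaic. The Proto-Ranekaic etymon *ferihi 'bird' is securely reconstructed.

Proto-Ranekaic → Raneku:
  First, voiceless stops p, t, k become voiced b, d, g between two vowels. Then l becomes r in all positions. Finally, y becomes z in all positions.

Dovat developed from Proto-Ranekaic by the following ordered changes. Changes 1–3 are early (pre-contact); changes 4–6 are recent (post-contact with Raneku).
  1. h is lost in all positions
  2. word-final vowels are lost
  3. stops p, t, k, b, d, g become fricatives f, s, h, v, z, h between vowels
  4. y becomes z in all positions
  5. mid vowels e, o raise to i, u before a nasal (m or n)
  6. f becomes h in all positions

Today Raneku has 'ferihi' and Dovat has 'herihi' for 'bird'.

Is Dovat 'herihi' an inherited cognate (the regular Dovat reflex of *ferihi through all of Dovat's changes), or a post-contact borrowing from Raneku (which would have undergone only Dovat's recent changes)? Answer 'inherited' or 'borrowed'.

If inherited, *ferihi would pass through all of Dovat's changes:
Dovat: *ferihi > ferii > feri > heri  (by h-loss, apocope, unconditioned shift)
If borrowed from Raneku 'ferihi' after the early changes, it would undergo only the recent ones:
  rule 4 (unconditioned shift): no change (ferihi)
  rule 5 (pre-nasal raising): no change (ferihi)
  rule 6 (unconditioned shift): ferihi → herihi
  ⇒ as a loan: herihi
Dovat 'herihi' matches the loan outcome 'herihi', not the inherited 'heri' — it skipped the early Dovat changes, so it was borrowed from Raneku.

borrowed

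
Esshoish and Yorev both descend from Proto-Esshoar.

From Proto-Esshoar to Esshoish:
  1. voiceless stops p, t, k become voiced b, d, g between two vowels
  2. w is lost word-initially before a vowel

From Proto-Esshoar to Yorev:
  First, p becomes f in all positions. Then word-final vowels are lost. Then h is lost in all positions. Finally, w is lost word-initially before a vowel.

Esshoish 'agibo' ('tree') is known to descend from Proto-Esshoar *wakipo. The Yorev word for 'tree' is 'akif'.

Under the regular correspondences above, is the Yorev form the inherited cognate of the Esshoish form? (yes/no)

Derive the expected Yorev reflex of *wakipo:
Yorev: start from *wakipo.
  rule 1 (unconditioned shift): wakipo → wakifo
  rule 2 (apocope): wakifo → wakif
  rule 3: no change — wakif
  rule 4 (glide loss): wakif → akif
  ⇒ Yorev akif
Yorev 'akif' matches the regular reflex exactly, so the pair is cognate.

yes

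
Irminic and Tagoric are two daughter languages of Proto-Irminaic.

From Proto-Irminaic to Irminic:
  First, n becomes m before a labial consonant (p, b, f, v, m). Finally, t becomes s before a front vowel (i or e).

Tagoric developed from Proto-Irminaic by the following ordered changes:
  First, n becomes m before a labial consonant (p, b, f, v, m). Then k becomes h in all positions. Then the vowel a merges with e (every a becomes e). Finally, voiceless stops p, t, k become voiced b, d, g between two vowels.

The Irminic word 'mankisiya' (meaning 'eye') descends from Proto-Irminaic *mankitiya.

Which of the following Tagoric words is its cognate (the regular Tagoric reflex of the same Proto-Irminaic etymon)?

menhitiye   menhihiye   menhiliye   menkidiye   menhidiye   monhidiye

menhidiye

Tagoric: start from *mankitiya.
  rule 1: no change — mankitiya
  rule 2 (unconditioned shift): mankitiya → manhitiya
  rule 3 (vowel merger): manhitiya → menhitiye
  rule 4 (intervocalic voicing): menhitiye → menhidiye
  ⇒ Tagoric menhidiye
Among the options, 'menhidiye' alone shows every Tagoric change applied in order.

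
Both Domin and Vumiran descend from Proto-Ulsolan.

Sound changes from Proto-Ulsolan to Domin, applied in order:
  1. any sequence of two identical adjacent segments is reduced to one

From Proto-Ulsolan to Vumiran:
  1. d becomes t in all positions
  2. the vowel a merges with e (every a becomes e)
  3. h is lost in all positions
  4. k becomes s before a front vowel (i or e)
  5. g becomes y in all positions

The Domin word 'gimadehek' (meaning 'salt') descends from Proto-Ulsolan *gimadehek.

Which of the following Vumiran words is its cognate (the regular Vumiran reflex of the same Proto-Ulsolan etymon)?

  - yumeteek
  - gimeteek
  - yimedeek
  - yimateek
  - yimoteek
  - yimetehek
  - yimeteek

Vumiran: *gimadehek
  gimadehek → gimatehek   [unconditioned shift]
  gimatehek → gimetehek   [vowel merger]
  gimetehek → gimeteek   [h-loss]
  gimeteek (rule 4 does not apply)
  gimeteek → yimeteek   [unconditioned shift]
  giving Vumiran yimeteek.
Among the options, 'yimeteek' alone shows every Vumiran change applied in order.

yimeteek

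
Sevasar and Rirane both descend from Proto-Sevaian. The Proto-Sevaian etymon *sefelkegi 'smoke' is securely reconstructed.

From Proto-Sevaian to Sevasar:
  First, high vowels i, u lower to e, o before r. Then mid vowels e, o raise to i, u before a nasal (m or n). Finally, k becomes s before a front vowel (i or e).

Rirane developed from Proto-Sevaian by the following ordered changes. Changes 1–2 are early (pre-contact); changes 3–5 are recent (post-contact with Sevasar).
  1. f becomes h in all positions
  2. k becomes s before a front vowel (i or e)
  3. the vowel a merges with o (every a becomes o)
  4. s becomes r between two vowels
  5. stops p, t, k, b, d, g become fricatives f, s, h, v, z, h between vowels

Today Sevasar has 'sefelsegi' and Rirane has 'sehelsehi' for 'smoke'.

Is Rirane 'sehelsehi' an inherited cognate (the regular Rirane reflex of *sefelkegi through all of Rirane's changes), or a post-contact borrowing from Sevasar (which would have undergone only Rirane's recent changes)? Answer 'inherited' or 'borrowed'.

If inherited, *sefelkegi would pass through all of Rirane's changes:
Rirane: *sefelkegi > sehelkegi > sehelsegi > sehelsehi  (by unconditioned shift, palatalisation, intervocalic lenition)
If borrowed from Sevasar 'sefelsegi' after the early changes, it would undergo only the recent ones:
  rule 3 (vowel merger): no change (sefelsegi)
  rule 4 (rhotacism): no change (sefelsegi)
  rule 5 (intervocalic lenition): sefelsegi → sefelsehi
  ⇒ as a loan: sefelsehi
Rirane 'sehelsehi' matches the inherited outcome exactly, so it is an inherited cognate, not a loan.

inherited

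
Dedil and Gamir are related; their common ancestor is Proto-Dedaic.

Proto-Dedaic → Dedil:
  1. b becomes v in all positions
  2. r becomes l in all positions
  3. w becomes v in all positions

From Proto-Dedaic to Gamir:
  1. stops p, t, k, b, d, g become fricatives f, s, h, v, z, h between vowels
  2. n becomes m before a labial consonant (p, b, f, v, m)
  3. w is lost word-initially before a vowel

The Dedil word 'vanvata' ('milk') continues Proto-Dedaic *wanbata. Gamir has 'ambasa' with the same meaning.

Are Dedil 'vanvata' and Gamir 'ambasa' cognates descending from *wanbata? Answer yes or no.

yes

Derive the expected Gamir reflex of *wanbata:
Gamir: start from *wanbata.
  rule 1 (intervocalic lenition): wanbata → wanbasa
  rule 2 (nasal place assimilation): wanbasa → wambasa
  rule 3 (glide loss): wambasa → ambasa
  ⇒ Gamir ambasa
Gamir 'ambasa' matches the regular reflex exactly, so the pair is cognate.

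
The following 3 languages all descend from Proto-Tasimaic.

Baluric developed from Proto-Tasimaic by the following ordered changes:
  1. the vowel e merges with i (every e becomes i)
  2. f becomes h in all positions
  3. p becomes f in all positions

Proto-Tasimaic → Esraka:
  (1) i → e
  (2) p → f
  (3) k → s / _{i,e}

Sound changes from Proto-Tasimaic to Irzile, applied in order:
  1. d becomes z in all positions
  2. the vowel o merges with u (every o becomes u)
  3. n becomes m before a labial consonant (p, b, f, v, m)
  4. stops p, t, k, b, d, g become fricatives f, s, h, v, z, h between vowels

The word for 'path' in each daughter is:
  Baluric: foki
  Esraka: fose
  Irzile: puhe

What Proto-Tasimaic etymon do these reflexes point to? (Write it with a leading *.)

*poke

Position 1: Baluric has f, Esraka has f, Irzile has p. Irzile preserves p here (none of its changes turn any other segment into p), so the proto-segment is *p.
Position 3: Baluric has k, Esraka has s, Irzile has h. Baluric preserves k here (none of its changes turn any other segment into k), so the proto-segment is *k.
Position 2: Baluric has o, Esraka has o, Irzile has u. Baluric preserves o here (none of its changes turn any other segment into o), so the proto-segment is *o.
Verify the candidate proto-form against each daughter:
Baluric: *poke
  poke → poki   [vowel merger]
  poki (rule 2 does not apply)
  poki → foki   [unconditioned shift]
  giving Baluric foki.
Esraka: *poke
  poke (rule 1 does not apply)
  poke → foke   [unconditioned shift]
  foke → fose   [palatalisation]
  giving Esraka fose.
Irzile: *poke
  poke (rule 1 does not apply)
  poke → puke   [vowel merger]
  puke (rule 3 does not apply)
  puke → puhe   [intervocalic lenition]
  giving Irzile puhe.
No other proto-form is consistent with every reflex, so the reconstruction is *poke.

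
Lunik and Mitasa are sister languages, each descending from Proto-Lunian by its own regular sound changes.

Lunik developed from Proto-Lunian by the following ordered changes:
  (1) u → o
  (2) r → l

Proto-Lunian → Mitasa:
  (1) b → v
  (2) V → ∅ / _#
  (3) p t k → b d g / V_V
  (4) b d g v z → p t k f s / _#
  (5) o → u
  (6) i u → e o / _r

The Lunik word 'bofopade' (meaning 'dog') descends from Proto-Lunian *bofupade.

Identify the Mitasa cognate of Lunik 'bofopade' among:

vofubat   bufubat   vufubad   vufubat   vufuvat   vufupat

Mitasa: *bofupade
  bofupade → vofupade   [unconditioned shift]
  vofupade → vofupad   [apocope]
  vofupad → vofubad   [intervocalic voicing]
  vofubad → vofubat   [final devoicing]
  vofubat → vufubat   [vowel merger]
  vufubat (rule 6 does not apply)
  giving Mitasa vufubat.
Among the options, 'vufubat' alone shows every Mitasa change applied in order.

vufubat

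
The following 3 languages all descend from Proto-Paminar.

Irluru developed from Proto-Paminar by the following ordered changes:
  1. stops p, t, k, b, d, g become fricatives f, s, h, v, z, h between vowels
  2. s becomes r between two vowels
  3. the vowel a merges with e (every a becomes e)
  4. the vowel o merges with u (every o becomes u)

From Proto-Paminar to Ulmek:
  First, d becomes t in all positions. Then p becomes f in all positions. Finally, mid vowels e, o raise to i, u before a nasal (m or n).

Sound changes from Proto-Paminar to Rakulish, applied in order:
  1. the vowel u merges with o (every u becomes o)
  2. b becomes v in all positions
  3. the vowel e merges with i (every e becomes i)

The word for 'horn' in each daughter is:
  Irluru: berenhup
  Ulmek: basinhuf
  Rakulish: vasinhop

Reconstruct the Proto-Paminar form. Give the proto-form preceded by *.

*basenhup

Position 2: Irluru has e, Ulmek has a, Rakulish has a. Ulmek preserves a here (none of its changes turn any other segment into a), so the proto-segment is *a.
Position 3: Irluru has r, Ulmek has s, Rakulish has s. Ulmek preserves s here (none of its changes turn any other segment into s), so the proto-segment is *s.
Position 8: Irluru has p, Ulmek has f, Rakulish has p. Irluru preserves p here (none of its changes turn any other segment into p), so the proto-segment is *p.
Verify the candidate proto-form against each daughter:
Irluru: start from *basenhup.
  rule 1: no change — basenhup
  rule 2 (rhotacism): basenhup → barenhup
  rule 3 (vowel merger): barenhup → berenhup
  rule 4: no change — berenhup
  ⇒ Irluru berenhup
Ulmek: start from *basenhup.
  rule 1: no change — basenhup
  rule 2 (unconditioned shift): basenhup → basenhuf
  rule 3 (pre-nasal raising): basenhuf → basinhuf
  ⇒ Ulmek basinhuf
Rakulish: start from *basenhup.
  rule 1 (vowel merger): basenhup → basenhop
  rule 2 (unconditioned shift): basenhop → vasenhop
  rule 3 (vowel merger): vasenhop → vasinhop
  ⇒ Rakulish vasinhop
No other proto-form is consistent with every reflex, so the reconstruction is *basenhup.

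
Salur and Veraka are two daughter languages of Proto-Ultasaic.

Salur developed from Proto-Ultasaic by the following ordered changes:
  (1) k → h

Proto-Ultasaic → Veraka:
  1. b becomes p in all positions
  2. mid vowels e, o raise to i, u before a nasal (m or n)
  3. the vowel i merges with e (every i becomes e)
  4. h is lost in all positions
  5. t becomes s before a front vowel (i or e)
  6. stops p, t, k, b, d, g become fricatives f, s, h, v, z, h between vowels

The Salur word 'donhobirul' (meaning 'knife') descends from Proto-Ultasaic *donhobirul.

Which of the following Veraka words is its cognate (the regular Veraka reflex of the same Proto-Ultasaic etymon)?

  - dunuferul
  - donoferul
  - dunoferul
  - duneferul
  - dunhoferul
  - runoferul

dunoferul

Veraka: *donhobirul
  donhobirul → donhopirul   [unconditioned shift]
  donhopirul → dunhopirul   [pre-nasal raising]
  dunhopirul → dunhoperul   [vowel merger]
  dunhoperul → dunoperul   [h-loss]
  dunoperul (rule 5 does not apply)
  dunoperul → dunoferul   [intervocalic lenition]
  giving Veraka dunoferul.
Only 'dunoferul' matches the regular Veraka development of *donhobirul.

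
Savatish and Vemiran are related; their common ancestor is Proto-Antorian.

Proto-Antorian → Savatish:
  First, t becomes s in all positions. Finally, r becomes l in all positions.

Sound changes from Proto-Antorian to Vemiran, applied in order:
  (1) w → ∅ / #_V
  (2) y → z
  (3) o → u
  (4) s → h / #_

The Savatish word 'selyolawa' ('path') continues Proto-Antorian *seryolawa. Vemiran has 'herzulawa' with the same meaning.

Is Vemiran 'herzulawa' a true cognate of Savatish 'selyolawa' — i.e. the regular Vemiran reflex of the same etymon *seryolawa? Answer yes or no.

Derive the expected Vemiran reflex of *seryolawa:
Vemiran: start from *seryolawa.
  rule 1: no change — seryolawa
  rule 2 (unconditioned shift): seryolawa → serzolawa
  rule 3 (vowel merger): serzolawa → serzulawa
  rule 4 (debuccalisation): serzulawa → herzulawa
  ⇒ Vemiran herzulawa
Vemiran 'herzulawa' matches the regular reflex exactly, so the pair is cognate.

yes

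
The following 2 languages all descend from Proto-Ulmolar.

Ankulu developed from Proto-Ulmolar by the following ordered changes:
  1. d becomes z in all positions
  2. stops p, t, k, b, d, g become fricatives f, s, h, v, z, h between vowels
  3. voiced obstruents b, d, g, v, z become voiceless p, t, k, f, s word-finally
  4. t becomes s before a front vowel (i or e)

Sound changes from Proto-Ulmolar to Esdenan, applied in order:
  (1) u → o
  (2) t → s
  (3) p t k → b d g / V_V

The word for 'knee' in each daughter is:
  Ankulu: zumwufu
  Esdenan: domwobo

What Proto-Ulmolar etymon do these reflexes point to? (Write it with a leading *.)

Position 5: Ankulu has u, Esdenan has o. Ankulu preserves u here (none of its changes turn any other segment into u), so the proto-segment is *u.
Position 2: Ankulu has u, Esdenan has o. Ankulu preserves u here (none of its changes turn any other segment into u), so the proto-segment is *u.
Continuing position by position gives *dumwupu; check it forward:
Ankulu: *dumwupu
  dumwupu → zumwupu   [unconditioned shift]
  zumwupu → zumwufu   [intervocalic lenition]
  zumwufu (rule 3 does not apply)
  zumwufu (rule 4 does not apply)
  giving Ankulu zumwufu.
Esdenan: *dumwupu
  dumwupu → domwopo   [vowel merger]
  domwopo (rule 2 does not apply)
  domwopo → domwobo   [intervocalic voicing]
  giving Esdenan domwobo.
*dumwupu is the unique common source.

*dumwupu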